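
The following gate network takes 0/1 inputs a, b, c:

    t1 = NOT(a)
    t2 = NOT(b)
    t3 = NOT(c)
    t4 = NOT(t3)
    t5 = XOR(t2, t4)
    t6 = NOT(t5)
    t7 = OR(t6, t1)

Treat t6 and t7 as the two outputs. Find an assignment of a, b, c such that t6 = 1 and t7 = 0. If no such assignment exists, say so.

Across all 8 input combinations, none give both t6 = 1 and t7 = 0.

no solution exists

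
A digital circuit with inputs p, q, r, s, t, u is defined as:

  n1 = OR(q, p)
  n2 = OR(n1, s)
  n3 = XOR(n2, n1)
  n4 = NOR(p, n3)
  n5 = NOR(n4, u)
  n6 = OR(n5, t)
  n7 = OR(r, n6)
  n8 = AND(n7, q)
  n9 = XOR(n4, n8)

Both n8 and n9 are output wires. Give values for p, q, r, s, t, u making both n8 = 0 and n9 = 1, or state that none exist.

p=0 q=1 r=0 s=1 t=0 u=1

Check with p=0 q=1 r=0 s=1 t=0 u=1:
n1 = OR(q, p) = OR(1, 0) = 1
n2 = OR(n1, s) = OR(1, 1) = 1
n3 = XOR(n2, n1) = XOR(1, 1) = 0
n4 = NOR(p, n3) = NOR(0, 0) = 1
n5 = NOR(n4, u) = NOR(1, 1) = 0
n6 = OR(n5, t) = OR(0, 0) = 0
n7 = OR(r, n6) = OR(0, 0) = 0
n8 = AND(n7, q) = AND(0, 1) = 0
n9 = XOR(n4, n8) = XOR(1, 0) = 1
So n8 = 0 and n9 = 1.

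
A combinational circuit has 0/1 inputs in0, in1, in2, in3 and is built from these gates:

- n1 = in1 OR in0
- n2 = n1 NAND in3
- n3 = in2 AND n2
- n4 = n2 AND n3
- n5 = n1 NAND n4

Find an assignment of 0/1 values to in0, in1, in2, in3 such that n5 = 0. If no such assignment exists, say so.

n5 = n1 NAND n4 must be 0, so both n1 = 1 and n4 = 1.
n1 = in1 OR in0 must be 1, so at least one of in1, in0 is 1.
n4 = n2 AND n3 must be 1, so both n2 = 1 and n3 = 1.
Check with in0=1, in1=1, in2=1, in3=0:
n1 = in1 OR in0 = 1 OR 1 = 1
n2 = n1 NAND in3 = 1 NAND 0 = 1
n3 = in2 AND n2 = 1 AND 1 = 1
n4 = n2 AND n3 = 1 AND 1 = 1
n5 = n1 NAND n4 = 1 NAND 1 = 0
So n5 = 0 as required.

in0=1, in1=1, in2=1, in3=0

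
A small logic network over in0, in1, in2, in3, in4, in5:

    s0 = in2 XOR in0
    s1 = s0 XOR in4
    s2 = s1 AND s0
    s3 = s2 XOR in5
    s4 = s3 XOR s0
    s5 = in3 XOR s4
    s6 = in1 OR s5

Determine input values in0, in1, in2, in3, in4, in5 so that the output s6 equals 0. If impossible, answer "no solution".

s6 = in1 OR s5 must be 0, so both in1 = 0 and s5 = 0.
Check with in0=1 in1=0 in2=1 in3=1 in4=1 in5=1:
s0 = in2 XOR in0 = 1 XOR 1 = 0
s1 = s0 XOR in4 = 0 XOR 1 = 1
s2 = s1 AND s0 = 1 AND 0 = 0
s3 = s2 XOR in5 = 0 XOR 1 = 1
s4 = s3 XOR s0 = 1 XOR 0 = 1
s5 = in3 XOR s4 = 1 XOR 1 = 0
s6 = in1 OR s5 = 0 OR 0 = 0
So s6 = 0 as required.

in0=1 in1=0 in2=1 in3=1 in4=1 in5=1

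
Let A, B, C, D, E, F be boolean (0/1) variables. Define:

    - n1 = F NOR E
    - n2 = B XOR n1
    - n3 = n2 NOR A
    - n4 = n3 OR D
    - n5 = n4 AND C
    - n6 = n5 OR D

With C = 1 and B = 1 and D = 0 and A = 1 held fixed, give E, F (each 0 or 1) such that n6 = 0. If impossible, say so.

Check with C = 1 and B = 1 and D = 0 and A = 1 and E=1, F=0:
n1 = F NOR E = 0 NOR 1 = 0
n2 = B XOR n1 = 1 XOR 0 = 1
n3 = n2 NOR A = 1 NOR 1 = 0
n4 = n3 OR D = 0 OR 0 = 0
n5 = n4 AND C = 0 AND 1 = 0
n6 = n5 OR D = 0 OR 0 = 0
So n6 = 0.

E=1, F=0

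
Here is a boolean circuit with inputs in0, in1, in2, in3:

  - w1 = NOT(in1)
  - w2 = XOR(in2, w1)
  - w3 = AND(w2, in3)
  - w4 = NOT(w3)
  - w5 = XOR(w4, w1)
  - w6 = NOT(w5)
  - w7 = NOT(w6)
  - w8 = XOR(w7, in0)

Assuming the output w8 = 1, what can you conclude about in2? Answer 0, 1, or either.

either

Both values of in2 occur among assignments with w8 = 1:
  in2=0: in0=0, in1=0, in2=0, in3=1
  in2=1: in0=0, in1=1, in2=1, in3=0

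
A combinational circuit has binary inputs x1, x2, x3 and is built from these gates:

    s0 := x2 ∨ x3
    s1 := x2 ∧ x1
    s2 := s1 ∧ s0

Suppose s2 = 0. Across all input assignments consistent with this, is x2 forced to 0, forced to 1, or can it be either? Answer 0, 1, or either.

Both values of x2 occur among assignments with s2 = 0:
  x2=0: x1=0, x2=0, x3=0
  x2=1: x1=0, x2=1, x3=0

either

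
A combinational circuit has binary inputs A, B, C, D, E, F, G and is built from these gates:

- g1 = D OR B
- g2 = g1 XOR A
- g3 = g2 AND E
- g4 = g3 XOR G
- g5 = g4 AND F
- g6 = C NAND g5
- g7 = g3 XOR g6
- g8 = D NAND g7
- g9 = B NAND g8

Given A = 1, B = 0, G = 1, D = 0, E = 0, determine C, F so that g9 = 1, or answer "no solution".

Check with A = 1, B = 0, G = 1, D = 0, E = 0 and C=1, F=1:
g1 = D OR B = 0 OR 0 = 0
g2 = g1 XOR A = 0 XOR 1 = 1
g3 = g2 AND E = 1 AND 0 = 0
g4 = g3 XOR G = 0 XOR 1 = 1
g5 = g4 AND F = 1 AND 1 = 1
g6 = C NAND g5 = 1 NAND 1 = 0
g7 = g3 XOR g6 = 0 XOR 0 = 0
g8 = D NAND g7 = 0 NAND 0 = 1
g9 = B NAND g8 = 0 NAND 1 = 1
So g9 = 1.

C=1, F=1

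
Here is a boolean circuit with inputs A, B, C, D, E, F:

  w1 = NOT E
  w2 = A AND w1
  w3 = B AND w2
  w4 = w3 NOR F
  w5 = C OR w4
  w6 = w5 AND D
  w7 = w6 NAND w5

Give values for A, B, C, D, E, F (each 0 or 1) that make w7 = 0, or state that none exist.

A=1, B=0, C=1, D=1, E=0, F=1

w7 = w6 NAND w5 must be 0, so both w6 = 1 and w5 = 1.
Check with A=1, B=0, C=1, D=1, E=0, F=1:
w1 = NOT E = NOT 0 = 1
w2 = A AND w1 = 1 AND 1 = 1
w3 = B AND w2 = 0 AND 1 = 0
w4 = w3 NOR F = 0 NOR 1 = 0
w5 = C OR w4 = 1 OR 0 = 1
w6 = w5 AND D = 1 AND 1 = 1
w7 = w6 NAND w5 = 1 NAND 1 = 0
So w7 = 0 as required.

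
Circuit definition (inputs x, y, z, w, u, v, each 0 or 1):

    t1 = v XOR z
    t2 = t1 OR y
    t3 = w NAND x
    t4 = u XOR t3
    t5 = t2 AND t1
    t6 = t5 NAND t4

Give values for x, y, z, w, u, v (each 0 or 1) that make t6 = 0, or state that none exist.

x=0, y=1, z=0, w=1, u=0, v=1

t6 = t5 NAND t4 must be 0, so both t5 = 1 and t4 = 1.
t5 = t2 AND t1 must be 1, so both t2 = 1 and t1 = 1.
t4 = u XOR t3 must be 1, so u and t3 differ.
Check with x=0, y=1, z=0, w=1, u=0, v=1:
t1 = v XOR z = 1 XOR 0 = 1
t2 = t1 OR y = 1 OR 1 = 1
t3 = w NAND x = 1 NAND 0 = 1
t4 = u XOR t3 = 0 XOR 1 = 1
t5 = t2 AND t1 = 1 AND 1 = 1
t6 = t5 NAND t4 = 1 NAND 1 = 0
So t6 = 0 as required.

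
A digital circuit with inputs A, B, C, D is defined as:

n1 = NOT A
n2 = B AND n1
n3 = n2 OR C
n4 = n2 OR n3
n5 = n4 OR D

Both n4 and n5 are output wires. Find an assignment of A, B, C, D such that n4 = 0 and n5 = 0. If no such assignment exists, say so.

A=1, B=1, C=0, D=0

Check with A=1, B=1, C=0, D=0:
n1 = NOT A = NOT 1 = 0
n2 = B AND n1 = 1 AND 0 = 0
n3 = n2 OR C = 0 OR 0 = 0
n4 = n2 OR n3 = 0 OR 0 = 0
n5 = n4 OR D = 0 OR 0 = 0
So n4 = 0 and n5 = 0.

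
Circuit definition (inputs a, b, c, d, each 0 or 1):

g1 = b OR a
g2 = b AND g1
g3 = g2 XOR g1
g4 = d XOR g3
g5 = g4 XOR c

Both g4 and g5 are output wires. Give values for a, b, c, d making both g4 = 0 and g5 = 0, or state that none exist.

a=0, b=0, c=0, d=0

Check with a=0, b=0, c=0, d=0:
g1 = b OR a = 0 OR 0 = 0
g2 = b AND g1 = 0 AND 0 = 0
g3 = g2 XOR g1 = 0 XOR 0 = 0
g4 = d XOR g3 = 0 XOR 0 = 0
g5 = g4 XOR c = 0 XOR 0 = 0
So g4 = 0 and g5 = 0.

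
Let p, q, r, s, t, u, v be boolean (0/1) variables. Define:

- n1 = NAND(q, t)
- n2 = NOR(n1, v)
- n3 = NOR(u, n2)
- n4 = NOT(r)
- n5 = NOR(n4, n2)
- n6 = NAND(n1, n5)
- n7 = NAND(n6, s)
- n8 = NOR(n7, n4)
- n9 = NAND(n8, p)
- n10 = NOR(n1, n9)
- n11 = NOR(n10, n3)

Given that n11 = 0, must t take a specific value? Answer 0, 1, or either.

either

Both values of t occur among assignments with n11 = 0:
  t=0: p=0, q=0, r=0, s=0, t=0, u=0, v=0
  t=1: p=0, q=0, r=0, s=0, t=1, u=0, v=0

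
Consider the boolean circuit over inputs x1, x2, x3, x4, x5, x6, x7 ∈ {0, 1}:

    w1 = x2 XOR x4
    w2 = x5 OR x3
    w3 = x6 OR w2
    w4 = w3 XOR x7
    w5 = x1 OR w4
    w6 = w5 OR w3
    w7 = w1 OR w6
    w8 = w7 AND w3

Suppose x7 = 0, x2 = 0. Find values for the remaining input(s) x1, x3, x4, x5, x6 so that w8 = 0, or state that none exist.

w8 = w7 AND w3 must be 0, so at least one of w7, w3 is 0.
Check with x7 = 0, x2 = 0 and x1=1, x3=0, x4=1, x5=0, x6=0:
w1 = x2 XOR x4 = 0 XOR 1 = 1
w2 = x5 OR x3 = 0 OR 0 = 0
w3 = x6 OR w2 = 0 OR 0 = 0
w4 = w3 XOR x7 = 0 XOR 0 = 0
w5 = x1 OR w4 = 1 OR 0 = 1
w6 = w5 OR w3 = 1 OR 0 = 1
w7 = w1 OR w6 = 1 OR 1 = 1
w8 = w7 AND w3 = 1 AND 0 = 0
So w8 = 0.

x1=1 x3=0 x4=1 x5=0 x6=0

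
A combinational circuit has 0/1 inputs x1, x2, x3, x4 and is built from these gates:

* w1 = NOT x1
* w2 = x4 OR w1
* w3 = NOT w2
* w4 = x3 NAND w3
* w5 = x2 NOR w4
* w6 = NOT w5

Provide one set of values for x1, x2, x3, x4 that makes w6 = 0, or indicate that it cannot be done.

x1=1, x2=0, x3=1, x4=0

Check with x1=1, x2=0, x3=1, x4=0:
w1 = NOT x1 = NOT 1 = 0
w2 = x4 OR w1 = 0 OR 0 = 0
w3 = NOT w2 = NOT 0 = 1
w4 = x3 NAND w3 = 1 NAND 1 = 0
w5 = x2 NOR w4 = 0 NOR 0 = 1
w6 = NOT w5 = NOT 1 = 0
So w6 = 0 as required.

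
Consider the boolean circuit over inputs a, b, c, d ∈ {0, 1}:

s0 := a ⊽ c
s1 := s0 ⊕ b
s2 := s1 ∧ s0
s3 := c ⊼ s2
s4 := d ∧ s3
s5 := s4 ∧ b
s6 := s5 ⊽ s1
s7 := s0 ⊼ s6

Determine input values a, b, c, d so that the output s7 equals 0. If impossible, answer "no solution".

a=0, b=1, c=0, d=0

s7 = s0 ⊼ s6 must be 0, so both s0 = 1 and s6 = 1.
s0 = a ⊽ c must be 1, so both a = 0 and c = 0.
s6 = s5 ⊽ s1 must be 1, so both s5 = 0 and s1 = 0.
Check with a=0, b=1, c=0, d=0:
s0 = a ⊽ c = 0 ⊽ 0 = 1
s1 = s0 ⊕ b = 1 ⊕ 1 = 0
s2 = s1 ∧ s0 = 0 ∧ 1 = 0
s3 = c ⊼ s2 = 0 ⊼ 0 = 1
s4 = d ∧ s3 = 0 ∧ 1 = 0
s5 = s4 ∧ b = 0 ∧ 1 = 0
s6 = s5 ⊽ s1 = 0 ⊽ 0 = 1
s7 = s0 ⊼ s6 = 1 ⊼ 1 = 0
So s7 = 0 as required.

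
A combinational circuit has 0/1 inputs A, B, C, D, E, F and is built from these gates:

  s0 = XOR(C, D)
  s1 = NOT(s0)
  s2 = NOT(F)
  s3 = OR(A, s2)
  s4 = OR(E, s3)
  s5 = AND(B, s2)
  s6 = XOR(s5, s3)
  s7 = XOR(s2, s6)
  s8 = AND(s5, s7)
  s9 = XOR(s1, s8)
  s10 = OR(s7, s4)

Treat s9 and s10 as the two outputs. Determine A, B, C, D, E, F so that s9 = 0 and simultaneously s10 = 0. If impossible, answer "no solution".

Check with A=0, B=1, C=0, D=1, E=0, F=1:
s0 = XOR(C, D) = XOR(0, 1) = 1
s1 = NOT(s0) = NOT 1 = 0
s2 = NOT(F) = NOT 1 = 0
s3 = OR(A, s2) = OR(0, 0) = 0
s4 = OR(E, s3) = OR(0, 0) = 0
s5 = AND(B, s2) = AND(1, 0) = 0
s6 = XOR(s5, s3) = XOR(0, 0) = 0
s7 = XOR(s2, s6) = XOR(0, 0) = 0
s8 = AND(s5, s7) = AND(0, 0) = 0
s9 = XOR(s1, s8) = XOR(0, 0) = 0
s10 = OR(s7, s4) = OR(0, 0) = 0
So s9 = 0 and s10 = 0.

A=0, B=1, C=0, D=1, E=0, F=1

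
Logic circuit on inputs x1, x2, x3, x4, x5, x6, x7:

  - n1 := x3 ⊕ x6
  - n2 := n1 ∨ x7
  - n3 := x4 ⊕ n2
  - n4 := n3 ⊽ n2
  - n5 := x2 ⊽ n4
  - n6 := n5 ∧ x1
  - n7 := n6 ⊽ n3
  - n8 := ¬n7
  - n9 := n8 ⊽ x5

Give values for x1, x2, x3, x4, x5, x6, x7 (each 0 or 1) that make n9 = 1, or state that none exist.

x1=1, x2=1, x3=1, x4=1, x5=0, x6=0, x7=1

n9 = n8 ⊽ x5 must be 1, so both n8 = 0 and x5 = 0.
Check with x1=1, x2=1, x3=1, x4=1, x5=0, x6=0, x7=1:
n1 = x3 ⊕ x6 = 1 ⊕ 0 = 1
n2 = n1 ∨ x7 = 1 ∨ 1 = 1
n3 = x4 ⊕ n2 = 1 ⊕ 1 = 0
n4 = n3 ⊽ n2 = 0 ⊽ 1 = 0
n5 = x2 ⊽ n4 = 1 ⊽ 0 = 0
n6 = n5 ∧ x1 = 0 ∧ 1 = 0
n7 = n6 ⊽ n3 = 0 ⊽ 0 = 1
n8 = ¬n7 = ¬1 = 0
n9 = n8 ⊽ x5 = 0 ⊽ 0 = 1
So n9 = 1 as required.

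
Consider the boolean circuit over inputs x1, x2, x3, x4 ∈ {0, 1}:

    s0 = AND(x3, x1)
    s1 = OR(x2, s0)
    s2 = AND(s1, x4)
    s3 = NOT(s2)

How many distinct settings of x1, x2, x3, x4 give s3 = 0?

s3 = NOT(s2) must be 0, so s2 = 1.
s2 = AND(s1, x4) must be 1, so both s1 = 1 and x4 = 1.
Enumerating the 16 input combinations, 5 give s3 = 0 and 11 give s3 = 1.

5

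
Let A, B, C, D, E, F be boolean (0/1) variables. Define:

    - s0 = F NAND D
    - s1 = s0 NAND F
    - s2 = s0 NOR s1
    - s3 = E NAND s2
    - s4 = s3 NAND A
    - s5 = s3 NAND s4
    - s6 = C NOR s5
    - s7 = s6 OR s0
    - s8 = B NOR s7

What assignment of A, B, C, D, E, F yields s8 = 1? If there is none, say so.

Check with A=1 B=0 C=0 D=1 E=0 F=1:
s0 = F NAND D = 1 NAND 1 = 0
s1 = s0 NAND F = 0 NAND 1 = 1
s2 = s0 NOR s1 = 0 NOR 1 = 0
s3 = E NAND s2 = 0 NAND 0 = 1
s4 = s3 NAND A = 1 NAND 1 = 0
s5 = s3 NAND s4 = 1 NAND 0 = 1
s6 = C NOR s5 = 0 NOR 1 = 0
s7 = s6 OR s0 = 0 OR 0 = 0
s8 = B NOR s7 = 0 NOR 0 = 1
So s8 = 1 as required.

A=1 B=0 C=0 D=1 E=0 F=1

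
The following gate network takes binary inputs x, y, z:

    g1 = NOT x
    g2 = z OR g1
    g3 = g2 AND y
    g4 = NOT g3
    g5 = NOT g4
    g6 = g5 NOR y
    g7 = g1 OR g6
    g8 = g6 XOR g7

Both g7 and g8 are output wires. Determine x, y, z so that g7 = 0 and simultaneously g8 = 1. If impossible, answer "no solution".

Across all 8 input combinations, none give both g7 = 0 and g8 = 1.

no solution exists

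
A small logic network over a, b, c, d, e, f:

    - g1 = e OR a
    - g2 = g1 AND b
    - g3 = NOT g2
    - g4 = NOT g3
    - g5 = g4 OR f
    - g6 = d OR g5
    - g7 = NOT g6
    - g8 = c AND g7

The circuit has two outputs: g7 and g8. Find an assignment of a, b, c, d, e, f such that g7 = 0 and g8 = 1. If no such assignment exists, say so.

no solution exists

Across all 64 input combinations, none give both g7 = 0 and g8 = 1.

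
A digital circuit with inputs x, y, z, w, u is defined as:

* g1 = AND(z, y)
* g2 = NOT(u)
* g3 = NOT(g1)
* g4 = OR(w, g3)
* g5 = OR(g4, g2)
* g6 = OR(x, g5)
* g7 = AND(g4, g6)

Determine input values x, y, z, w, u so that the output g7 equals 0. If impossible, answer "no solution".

x=0, y=1, z=1, w=0, u=0

g7 = AND(g4, g6) must be 0, so at least one of g4, g6 is 0.
Check with x=0, y=1, z=1, w=0, u=0:
g1 = AND(z, y) = AND(1, 1) = 1
g2 = NOT(u) = NOT 0 = 1
g3 = NOT(g1) = NOT 1 = 0
g4 = OR(w, g3) = OR(0, 0) = 0
g5 = OR(g4, g2) = OR(0, 1) = 1
g6 = OR(x, g5) = OR(0, 1) = 1
g7 = AND(g4, g6) = AND(0, 1) = 0
So g7 = 0 as required.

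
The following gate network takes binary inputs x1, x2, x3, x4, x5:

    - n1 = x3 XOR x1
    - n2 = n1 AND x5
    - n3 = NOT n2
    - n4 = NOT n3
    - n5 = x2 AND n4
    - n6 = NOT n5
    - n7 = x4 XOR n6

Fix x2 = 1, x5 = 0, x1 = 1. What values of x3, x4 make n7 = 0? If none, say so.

n7 = x4 XOR n6 must be 0, so x4 and n6 are equal.
Check with x2 = 1, x5 = 0, x1 = 1 and x3=0, x4=1:
n1 = x3 XOR x1 = 0 XOR 1 = 1
n2 = n1 AND x5 = 1 AND 0 = 0
n3 = NOT n2 = NOT 0 = 1
n4 = NOT n3 = NOT 1 = 0
n5 = x2 AND n4 = 1 AND 0 = 0
n6 = NOT n5 = NOT 0 = 1
n7 = x4 XOR n6 = 1 XOR 1 = 0
So n7 = 0.

x3=0 x4=1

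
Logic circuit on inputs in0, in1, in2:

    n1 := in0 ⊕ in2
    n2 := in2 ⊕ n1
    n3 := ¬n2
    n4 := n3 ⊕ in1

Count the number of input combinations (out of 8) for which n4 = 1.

n4 = n3 ⊕ in1 must be 1, so n3 and in1 differ.
Enumerating the 8 input combinations, 4 give n4 = 1 and 4 give n4 = 0.

4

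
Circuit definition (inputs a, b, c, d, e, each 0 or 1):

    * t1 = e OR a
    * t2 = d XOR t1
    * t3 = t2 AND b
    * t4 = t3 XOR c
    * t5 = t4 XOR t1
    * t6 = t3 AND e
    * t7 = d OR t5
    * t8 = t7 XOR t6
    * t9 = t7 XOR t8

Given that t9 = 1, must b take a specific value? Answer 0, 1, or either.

1

t9 = t7 XOR t8 must be 1, so t7 and t8 differ.
Every assignment with t9 = 1 has b = 1; there are 4 such assignment(s).
  a=0, b=1, c=0, d=0, e=1
  a=0, b=1, c=1, d=0, e=1
  a=1, b=1, c=0, d=0, e=1
  a=1, b=1, c=1, d=0, e=1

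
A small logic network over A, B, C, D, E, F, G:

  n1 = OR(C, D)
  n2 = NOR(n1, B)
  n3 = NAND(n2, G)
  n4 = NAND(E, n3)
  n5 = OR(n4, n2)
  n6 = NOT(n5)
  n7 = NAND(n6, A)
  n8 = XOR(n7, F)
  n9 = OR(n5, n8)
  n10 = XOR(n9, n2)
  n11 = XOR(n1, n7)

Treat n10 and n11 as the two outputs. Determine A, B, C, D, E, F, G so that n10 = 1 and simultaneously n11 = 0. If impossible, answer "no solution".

Check with A=1, B=0, C=1, D=1, E=0, F=1, G=0:
n1 = OR(C, D) = OR(1, 1) = 1
n2 = NOR(n1, B) = NOR(1, 0) = 0
n3 = NAND(n2, G) = NAND(0, 0) = 1
n4 = NAND(E, n3) = NAND(0, 1) = 1
n5 = OR(n4, n2) = OR(1, 0) = 1
n6 = NOT(n5) = NOT 1 = 0
n7 = NAND(n6, A) = NAND(0, 1) = 1
n8 = XOR(n7, F) = XOR(1, 1) = 0
n9 = OR(n5, n8) = OR(1, 0) = 1
n10 = XOR(n9, n2) = XOR(1, 0) = 1
n11 = XOR(n1, n7) = XOR(1, 1) = 0
So n10 = 1 and n11 = 0.

A=1, B=0, C=1, D=1, E=0, F=1, G=0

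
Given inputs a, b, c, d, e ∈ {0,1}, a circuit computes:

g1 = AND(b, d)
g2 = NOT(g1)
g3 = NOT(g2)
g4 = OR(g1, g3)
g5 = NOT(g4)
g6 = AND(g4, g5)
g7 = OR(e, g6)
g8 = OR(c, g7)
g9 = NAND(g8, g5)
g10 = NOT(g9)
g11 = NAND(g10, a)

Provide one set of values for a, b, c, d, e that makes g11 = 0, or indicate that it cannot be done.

g11 = NAND(g10, a) must be 0, so both g10 = 1 and a = 1.
g10 = NOT(g9) must be 1, so g9 = 0.
g9 = NAND(g8, g5) must be 0, so both g8 = 1 and g5 = 1.
Check with a=1 b=0 c=1 d=1 e=1:
g1 = AND(b, d) = AND(0, 1) = 0
g2 = NOT(g1) = NOT 0 = 1
g3 = NOT(g2) = NOT 1 = 0
g4 = OR(g1, g3) = OR(0, 0) = 0
g5 = NOT(g4) = NOT 0 = 1
g6 = AND(g4, g5) = AND(0, 1) = 0
g7 = OR(e, g6) = OR(1, 0) = 1
g8 = OR(c, g7) = OR(1, 1) = 1
g9 = NAND(g8, g5) = NAND(1, 1) = 0
g10 = NOT(g9) = NOT 0 = 1
g11 = NAND(g10, a) = NAND(1, 1) = 0
So g11 = 0 as required.

a=1 b=0 c=1 d=1 e=1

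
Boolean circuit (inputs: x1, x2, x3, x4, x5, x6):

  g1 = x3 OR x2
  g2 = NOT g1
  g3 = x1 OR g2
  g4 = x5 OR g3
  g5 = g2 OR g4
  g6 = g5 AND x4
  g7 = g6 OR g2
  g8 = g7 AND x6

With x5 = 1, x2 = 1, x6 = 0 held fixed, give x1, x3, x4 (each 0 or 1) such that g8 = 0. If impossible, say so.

g8 = g7 AND x6 must be 0, so at least one of g7, x6 is 0.
Check with x5 = 1, x2 = 1, x6 = 0 and x1=0, x3=1, x4=0:
g1 = x3 OR x2 = 1 OR 1 = 1
g2 = NOT g1 = NOT 1 = 0
g3 = x1 OR g2 = 0 OR 0 = 0
g4 = x5 OR g3 = 1 OR 0 = 1
g5 = g2 OR g4 = 0 OR 1 = 1
g6 = g5 AND x4 = 1 AND 0 = 0
g7 = g6 OR g2 = 0 OR 0 = 0
g8 = g7 AND x6 = 0 AND 0 = 0
So g8 = 0.

x1=0, x3=1, x4=0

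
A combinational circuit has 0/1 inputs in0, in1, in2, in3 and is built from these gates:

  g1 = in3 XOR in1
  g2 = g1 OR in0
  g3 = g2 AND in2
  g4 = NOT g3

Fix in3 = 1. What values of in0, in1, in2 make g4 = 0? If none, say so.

in0=0, in1=0, in2=1

Check with in3 = 1 and in0=0, in1=0, in2=1:
g1 = in3 XOR in1 = 1 XOR 0 = 1
g2 = g1 OR in0 = 1 OR 0 = 1
g3 = g2 AND in2 = 1 AND 1 = 1
g4 = NOT g3 = NOT 1 = 0
So g4 = 0.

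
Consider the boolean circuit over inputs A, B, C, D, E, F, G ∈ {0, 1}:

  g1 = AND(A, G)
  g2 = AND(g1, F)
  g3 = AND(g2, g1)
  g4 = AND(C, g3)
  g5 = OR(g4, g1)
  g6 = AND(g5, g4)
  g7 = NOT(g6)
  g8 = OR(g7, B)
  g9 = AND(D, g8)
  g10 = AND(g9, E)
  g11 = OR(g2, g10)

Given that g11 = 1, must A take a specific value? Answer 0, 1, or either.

either

Both values of A occur among assignments with g11 = 1:
  A=0: A=0, B=0, C=0, D=1, E=1, F=0, G=0
  A=1: A=1, B=0, C=0, D=0, E=0, F=1, G=1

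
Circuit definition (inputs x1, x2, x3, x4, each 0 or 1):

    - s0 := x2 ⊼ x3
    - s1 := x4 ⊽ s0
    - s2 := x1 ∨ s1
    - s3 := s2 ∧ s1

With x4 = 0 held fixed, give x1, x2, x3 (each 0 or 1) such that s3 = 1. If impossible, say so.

x1=1, x2=1, x3=1

Check with x4 = 0 and x1=1, x2=1, x3=1:
s0 = x2 ⊼ x3 = 1 ⊼ 1 = 0
s1 = x4 ⊽ s0 = 0 ⊽ 0 = 1
s2 = x1 ∨ s1 = 1 ∨ 1 = 1
s3 = s2 ∧ s1 = 1 ∧ 1 = 1
So s3 = 1.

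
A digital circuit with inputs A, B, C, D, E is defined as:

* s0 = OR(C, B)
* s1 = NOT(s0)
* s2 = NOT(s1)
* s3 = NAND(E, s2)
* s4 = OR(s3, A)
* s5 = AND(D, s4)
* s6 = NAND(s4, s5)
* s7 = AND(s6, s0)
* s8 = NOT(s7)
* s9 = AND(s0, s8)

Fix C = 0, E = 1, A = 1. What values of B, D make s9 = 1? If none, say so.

Check with C = 0, E = 1, A = 1 and B=1, D=1:
s0 = OR(C, B) = OR(0, 1) = 1
s1 = NOT(s0) = NOT 1 = 0
s2 = NOT(s1) = NOT 0 = 1
s3 = NAND(E, s2) = NAND(1, 1) = 0
s4 = OR(s3, A) = OR(0, 1) = 1
s5 = AND(D, s4) = AND(1, 1) = 1
s6 = NAND(s4, s5) = NAND(1, 1) = 0
s7 = AND(s6, s0) = AND(0, 1) = 0
s8 = NOT(s7) = NOT 0 = 1
s9 = AND(s0, s8) = AND(1, 1) = 1
So s9 = 1.

B=1 D=1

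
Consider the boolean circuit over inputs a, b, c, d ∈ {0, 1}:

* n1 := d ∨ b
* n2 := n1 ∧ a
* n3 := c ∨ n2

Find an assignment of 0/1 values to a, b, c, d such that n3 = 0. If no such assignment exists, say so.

a=0, b=1, c=0, d=1

n3 = c ∨ n2 must be 0, so both c = 0 and n2 = 0.
n2 = n1 ∧ a must be 0, so at least one of n1, a is 0.
Check with a=0, b=1, c=0, d=1:
n1 = d ∨ b = 1 ∨ 1 = 1
n2 = n1 ∧ a = 1 ∧ 0 = 0
n3 = c ∨ n2 = 0 ∨ 0 = 0
So n3 = 0 as required.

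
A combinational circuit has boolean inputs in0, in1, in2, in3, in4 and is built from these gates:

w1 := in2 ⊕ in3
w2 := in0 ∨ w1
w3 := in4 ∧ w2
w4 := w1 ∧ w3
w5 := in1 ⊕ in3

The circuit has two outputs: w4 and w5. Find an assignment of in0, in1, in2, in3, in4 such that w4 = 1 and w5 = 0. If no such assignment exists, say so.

Check with in0=0, in1=0, in2=1, in3=0, in4=1:
w1 = in2 ⊕ in3 = 1 ⊕ 0 = 1
w2 = in0 ∨ w1 = 0 ∨ 1 = 1
w3 = in4 ∧ w2 = 1 ∧ 1 = 1
w4 = w1 ∧ w3 = 1 ∧ 1 = 1
w5 = in1 ⊕ in3 = 0 ⊕ 0 = 0
So w4 = 1 and w5 = 0.

in0=0, in1=0, in2=1, in3=0, in4=1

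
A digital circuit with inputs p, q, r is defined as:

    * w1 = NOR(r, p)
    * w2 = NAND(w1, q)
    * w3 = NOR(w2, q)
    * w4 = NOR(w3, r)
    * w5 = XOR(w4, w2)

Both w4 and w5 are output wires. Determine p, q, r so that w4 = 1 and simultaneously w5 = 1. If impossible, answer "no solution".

Check with p=0, q=1, r=0:
w1 = NOR(r, p) = NOR(0, 0) = 1
w2 = NAND(w1, q) = NAND(1, 1) = 0
w3 = NOR(w2, q) = NOR(0, 1) = 0
w4 = NOR(w3, r) = NOR(0, 0) = 1
w5 = XOR(w4, w2) = XOR(1, 0) = 1
So w4 = 1 and w5 = 1.

p=0, q=1, r=0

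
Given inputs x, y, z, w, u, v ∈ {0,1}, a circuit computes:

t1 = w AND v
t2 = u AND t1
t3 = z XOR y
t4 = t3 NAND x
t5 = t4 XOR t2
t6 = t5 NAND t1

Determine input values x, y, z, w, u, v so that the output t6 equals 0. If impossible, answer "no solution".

t6 = t5 NAND t1 must be 0, so both t5 = 1 and t1 = 1.
t5 = t4 XOR t2 must be 1, so t4 and t2 differ.
Check with x=0, y=1, z=0, w=1, u=0, v=1:
t1 = w AND v = 1 AND 1 = 1
t2 = u AND t1 = 0 AND 1 = 0
t3 = z XOR y = 0 XOR 1 = 1
t4 = t3 NAND x = 1 NAND 0 = 1
t5 = t4 XOR t2 = 1 XOR 0 = 1
t6 = t5 NAND t1 = 1 NAND 1 = 0
So t6 = 0 as required.

x=0, y=1, z=0, w=1, u=0, v=1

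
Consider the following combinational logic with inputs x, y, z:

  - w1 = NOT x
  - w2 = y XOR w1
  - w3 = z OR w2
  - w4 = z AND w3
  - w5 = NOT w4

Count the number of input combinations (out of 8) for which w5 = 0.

4

w5 = NOT w4 must be 0, so w4 = 1.
w4 = z AND w3 must be 1, so both z = 1 and w3 = 1.
Enumerating the 8 input combinations, 4 give w5 = 0 and 4 give w5 = 1.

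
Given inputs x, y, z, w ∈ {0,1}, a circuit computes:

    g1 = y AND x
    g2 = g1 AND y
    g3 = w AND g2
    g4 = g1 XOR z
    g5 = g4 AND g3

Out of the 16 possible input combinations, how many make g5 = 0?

15

g5 = g4 AND g3 must be 0, so at least one of g4, g3 is 0.
Enumerating the 16 input combinations, 15 give g5 = 0 and 1 give g5 = 1.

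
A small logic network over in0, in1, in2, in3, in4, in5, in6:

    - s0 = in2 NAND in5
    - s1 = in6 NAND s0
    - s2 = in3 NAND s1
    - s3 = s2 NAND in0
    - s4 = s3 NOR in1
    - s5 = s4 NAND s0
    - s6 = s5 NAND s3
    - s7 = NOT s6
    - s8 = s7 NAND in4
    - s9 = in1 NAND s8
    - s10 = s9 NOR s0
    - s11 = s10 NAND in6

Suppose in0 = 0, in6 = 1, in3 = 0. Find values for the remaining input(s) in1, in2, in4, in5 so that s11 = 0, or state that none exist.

s11 = s10 NAND in6 must be 0, so both s10 = 1 and in6 = 1.
s10 = s9 NOR s0 must be 1, so both s9 = 0 and s0 = 0.
Check with in0 = 0, in6 = 1, in3 = 0 and in1=1, in2=1, in4=0, in5=1:
s0 = in2 NAND in5 = 1 NAND 1 = 0
s1 = in6 NAND s0 = 1 NAND 0 = 1
s2 = in3 NAND s1 = 0 NAND 1 = 1
s3 = s2 NAND in0 = 1 NAND 0 = 1
s4 = s3 NOR in1 = 1 NOR 1 = 0
s5 = s4 NAND s0 = 0 NAND 0 = 1
s6 = s5 NAND s3 = 1 NAND 1 = 0
s7 = NOT s6 = NOT 0 = 1
s8 = s7 NAND in4 = 1 NAND 0 = 1
s9 = in1 NAND s8 = 1 NAND 1 = 0
s10 = s9 NOR s0 = 0 NOR 0 = 1
s11 = s10 NAND in6 = 1 NAND 1 = 0
So s11 = 0.

in1=1 in2=1 in4=0 in5=1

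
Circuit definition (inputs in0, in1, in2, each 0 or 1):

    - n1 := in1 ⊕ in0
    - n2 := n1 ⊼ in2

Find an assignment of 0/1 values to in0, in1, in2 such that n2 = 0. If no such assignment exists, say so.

n2 = n1 ⊼ in2 must be 0, so both n1 = 1 and in2 = 1.
Check with in0=1, in1=0, in2=1:
n1 = in1 ⊕ in0 = 0 ⊕ 1 = 1
n2 = n1 ⊼ in2 = 1 ⊼ 1 = 0
So n2 = 0 as required.

in0=1, in1=0, in2=1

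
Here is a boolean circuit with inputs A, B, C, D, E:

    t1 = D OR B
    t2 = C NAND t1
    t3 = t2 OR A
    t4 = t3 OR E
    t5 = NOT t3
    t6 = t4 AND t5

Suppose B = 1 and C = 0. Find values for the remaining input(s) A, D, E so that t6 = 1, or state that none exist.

no solution exists

With B = 1 and C = 0 fixed, none of the 8 settings of A, D, E give t6 = 1.
For example, with A=1, D=0, E=1:
t1 = D OR B = 0 OR 1 = 1
t2 = C NAND t1 = 0 NAND 1 = 1
t3 = t2 OR A = 1 OR 1 = 1
t4 = t3 OR E = 1 OR 1 = 1
t5 = NOT t3 = NOT 1 = 0
t6 = t4 AND t5 = 1 AND 0 = 0
giving t6 = 0 ≠ 1.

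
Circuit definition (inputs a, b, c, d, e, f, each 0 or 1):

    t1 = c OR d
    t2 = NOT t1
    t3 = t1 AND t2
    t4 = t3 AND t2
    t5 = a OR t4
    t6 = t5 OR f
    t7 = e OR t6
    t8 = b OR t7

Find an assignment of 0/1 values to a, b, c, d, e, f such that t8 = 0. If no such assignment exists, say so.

t8 = b OR t7 must be 0, so both b = 0 and t7 = 0.
Check with a=0 b=0 c=1 d=0 e=0 f=0:
t1 = c OR d = 1 OR 0 = 1
t2 = NOT t1 = NOT 1 = 0
t3 = t1 AND t2 = 1 AND 0 = 0
t4 = t3 AND t2 = 0 AND 0 = 0
t5 = a OR t4 = 0 OR 0 = 0
t6 = t5 OR f = 0 OR 0 = 0
t7 = e OR t6 = 0 OR 0 = 0
t8 = b OR t7 = 0 OR 0 = 0
So t8 = 0 as required.

a=0 b=0 c=1 d=0 e=0 f=0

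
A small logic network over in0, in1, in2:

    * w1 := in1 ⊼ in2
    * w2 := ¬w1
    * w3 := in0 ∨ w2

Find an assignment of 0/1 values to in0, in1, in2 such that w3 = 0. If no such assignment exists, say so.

in0=0, in1=0, in2=0

w3 = in0 ∨ w2 must be 0, so both in0 = 0 and w2 = 0.
w2 = ¬w1 must be 0, so w1 = 1.
w1 = in1 ⊼ in2 must be 1, so at least one of in1, in2 is 0.
Check with in0=0, in1=0, in2=0:
w1 = in1 ⊼ in2 = 0 ⊼ 0 = 1
w2 = ¬w1 = ¬1 = 0
w3 = in0 ∨ w2 = 0 ∨ 0 = 0
So w3 = 0 as required.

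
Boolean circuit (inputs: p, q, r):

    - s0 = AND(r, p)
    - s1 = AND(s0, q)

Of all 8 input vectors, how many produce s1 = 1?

1

s1 = AND(s0, q) must be 1, so both s0 = 1 and q = 1.
s0 = AND(r, p) must be 1, so both r = 1 and p = 1.
Satisfying assignments:
  p=1, q=1, r=1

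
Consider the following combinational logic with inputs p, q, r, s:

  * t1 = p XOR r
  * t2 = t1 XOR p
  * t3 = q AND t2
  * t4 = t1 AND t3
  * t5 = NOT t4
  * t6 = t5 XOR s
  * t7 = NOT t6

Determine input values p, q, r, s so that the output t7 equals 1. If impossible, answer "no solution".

p=0, q=1, r=1, s=0

t7 = NOT t6 must be 1, so t6 = 0.
Check with p=0, q=1, r=1, s=0:
t1 = p XOR r = 0 XOR 1 = 1
t2 = t1 XOR p = 1 XOR 0 = 1
t3 = q AND t2 = 1 AND 1 = 1
t4 = t1 AND t3 = 1 AND 1 = 1
t5 = NOT t4 = NOT 1 = 0
t6 = t5 XOR s = 0 XOR 0 = 0
t7 = NOT t6 = NOT 0 = 1
So t7 = 1 as required.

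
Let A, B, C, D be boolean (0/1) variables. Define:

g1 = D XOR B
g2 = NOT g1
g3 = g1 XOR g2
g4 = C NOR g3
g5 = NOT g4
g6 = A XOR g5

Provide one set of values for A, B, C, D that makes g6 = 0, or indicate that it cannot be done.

Check with A=1 B=1 C=1 D=0:
g1 = D XOR B = 0 XOR 1 = 1
g2 = NOT g1 = NOT 1 = 0
g3 = g1 XOR g2 = 1 XOR 0 = 1
g4 = C NOR g3 = 1 NOR 1 = 0
g5 = NOT g4 = NOT 0 = 1
g6 = A XOR g5 = 1 XOR 1 = 0
So g6 = 0 as required.

A=1 B=1 C=1 D=0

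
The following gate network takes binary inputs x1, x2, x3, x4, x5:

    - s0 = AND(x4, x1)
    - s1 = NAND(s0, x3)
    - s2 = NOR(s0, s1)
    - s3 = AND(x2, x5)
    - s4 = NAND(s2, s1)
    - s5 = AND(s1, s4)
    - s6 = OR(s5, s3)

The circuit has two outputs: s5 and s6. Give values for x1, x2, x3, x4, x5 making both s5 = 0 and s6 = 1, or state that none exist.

x1=1, x2=1, x3=1, x4=1, x5=1

Check with x1=1, x2=1, x3=1, x4=1, x5=1:
s0 = AND(x4, x1) = AND(1, 1) = 1
s1 = NAND(s0, x3) = NAND(1, 1) = 0
s2 = NOR(s0, s1) = NOR(1, 0) = 0
s3 = AND(x2, x5) = AND(1, 1) = 1
s4 = NAND(s2, s1) = NAND(0, 0) = 1
s5 = AND(s1, s4) = AND(0, 1) = 0
s6 = OR(s5, s3) = OR(0, 1) = 1
So s5 = 0 and s6 = 1.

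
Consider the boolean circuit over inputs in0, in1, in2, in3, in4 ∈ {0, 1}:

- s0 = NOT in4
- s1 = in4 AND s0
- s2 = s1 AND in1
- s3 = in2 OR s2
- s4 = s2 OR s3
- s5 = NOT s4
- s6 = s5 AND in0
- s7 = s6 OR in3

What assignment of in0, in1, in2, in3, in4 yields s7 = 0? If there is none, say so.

Check with in0=0, in1=1, in2=0, in3=0, in4=0:
s0 = NOT in4 = NOT 0 = 1
s1 = in4 AND s0 = 0 AND 1 = 0
s2 = s1 AND in1 = 0 AND 1 = 0
s3 = in2 OR s2 = 0 OR 0 = 0
s4 = s2 OR s3 = 0 OR 0 = 0
s5 = NOT s4 = NOT 0 = 1
s6 = s5 AND in0 = 1 AND 0 = 0
s7 = s6 OR in3 = 0 OR 0 = 0
So s7 = 0 as required.

in0=0, in1=1, in2=0, in3=0, in4=0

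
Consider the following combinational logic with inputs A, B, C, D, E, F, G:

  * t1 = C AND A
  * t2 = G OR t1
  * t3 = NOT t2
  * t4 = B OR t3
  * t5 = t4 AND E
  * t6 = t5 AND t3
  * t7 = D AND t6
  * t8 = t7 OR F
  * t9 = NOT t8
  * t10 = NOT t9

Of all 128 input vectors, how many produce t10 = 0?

58

t10 = NOT t9 must be 0, so t9 = 1.
Enumerating the 128 input combinations, 58 give t10 = 0 and 70 give t10 = 1.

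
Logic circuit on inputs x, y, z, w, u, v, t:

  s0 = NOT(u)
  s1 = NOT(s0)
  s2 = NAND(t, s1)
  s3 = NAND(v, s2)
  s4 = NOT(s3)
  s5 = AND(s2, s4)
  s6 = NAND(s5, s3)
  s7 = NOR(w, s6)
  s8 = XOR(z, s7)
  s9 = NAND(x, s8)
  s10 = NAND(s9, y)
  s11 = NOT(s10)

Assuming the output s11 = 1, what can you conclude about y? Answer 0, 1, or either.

1

s11 = NOT(s10) must be 1, so s10 = 0.
s10 = NAND(s9, y) must be 0, so both s9 = 1 and y = 1.
s9 = NAND(x, s8) must be 1, so at least one of x, s8 is 0.
Every assignment with s11 = 1 has y = 1; there are 48 such assignment(s).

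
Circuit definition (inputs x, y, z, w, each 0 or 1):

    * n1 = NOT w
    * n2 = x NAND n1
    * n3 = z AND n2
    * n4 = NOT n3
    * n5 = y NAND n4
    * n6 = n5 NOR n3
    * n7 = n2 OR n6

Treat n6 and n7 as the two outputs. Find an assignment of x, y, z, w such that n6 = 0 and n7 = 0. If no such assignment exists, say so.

x=1, y=0, z=1, w=0

Check with x=1, y=0, z=1, w=0:
n1 = NOT w = NOT 0 = 1
n2 = x NAND n1 = 1 NAND 1 = 0
n3 = z AND n2 = 1 AND 0 = 0
n4 = NOT n3 = NOT 0 = 1
n5 = y NAND n4 = 0 NAND 1 = 1
n6 = n5 NOR n3 = 1 NOR 0 = 0
n7 = n2 OR n6 = 0 OR 0 = 0
So n6 = 0 and n7 = 0.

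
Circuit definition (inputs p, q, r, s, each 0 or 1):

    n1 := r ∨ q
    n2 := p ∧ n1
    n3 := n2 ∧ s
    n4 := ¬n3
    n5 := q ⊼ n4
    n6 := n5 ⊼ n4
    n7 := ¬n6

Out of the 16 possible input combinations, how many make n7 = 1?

n7 = ¬n6 must be 1, so n6 = 0.
Enumerating the 16 input combinations, 7 give n7 = 1 and 9 give n7 = 0.

7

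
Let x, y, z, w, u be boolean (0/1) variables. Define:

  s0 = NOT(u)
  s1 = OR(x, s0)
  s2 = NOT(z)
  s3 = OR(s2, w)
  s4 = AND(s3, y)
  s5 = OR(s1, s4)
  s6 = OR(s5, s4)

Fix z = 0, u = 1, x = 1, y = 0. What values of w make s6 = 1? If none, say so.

Check with z = 0, u = 1, x = 1, y = 0 and w=0:
s0 = NOT(u) = NOT 1 = 0
s1 = OR(x, s0) = OR(1, 0) = 1
s2 = NOT(z) = NOT 0 = 1
s3 = OR(s2, w) = OR(1, 0) = 1
s4 = AND(s3, y) = AND(1, 0) = 0
s5 = OR(s1, s4) = OR(1, 0) = 1
s6 = OR(s5, s4) = OR(1, 0) = 1
So s6 = 1.

w=0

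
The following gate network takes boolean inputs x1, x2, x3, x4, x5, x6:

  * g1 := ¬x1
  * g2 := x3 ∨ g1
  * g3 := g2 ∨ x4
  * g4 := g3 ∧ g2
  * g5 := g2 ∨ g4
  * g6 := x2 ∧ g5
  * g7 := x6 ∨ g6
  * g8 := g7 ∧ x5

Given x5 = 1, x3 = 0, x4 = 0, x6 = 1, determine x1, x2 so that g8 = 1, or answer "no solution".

x1=0, x2=1

g8 = g7 ∧ x5 must be 1, so both g7 = 1 and x5 = 1.
g7 = x6 ∨ g6 must be 1, so at least one of x6, g6 is 1.
Check with x5 = 1, x3 = 0, x4 = 0, x6 = 1 and x1=0, x2=1:
g1 = ¬x1 = ¬0 = 1
g2 = x3 ∨ g1 = 0 ∨ 1 = 1
g3 = g2 ∨ x4 = 1 ∨ 0 = 1
g4 = g3 ∧ g2 = 1 ∧ 1 = 1
g5 = g2 ∨ g4 = 1 ∨ 1 = 1
g6 = x2 ∧ g5 = 1 ∧ 1 = 1
g7 = x6 ∨ g6 = 1 ∨ 1 = 1
g8 = g7 ∧ x5 = 1 ∧ 1 = 1
So g8 = 1.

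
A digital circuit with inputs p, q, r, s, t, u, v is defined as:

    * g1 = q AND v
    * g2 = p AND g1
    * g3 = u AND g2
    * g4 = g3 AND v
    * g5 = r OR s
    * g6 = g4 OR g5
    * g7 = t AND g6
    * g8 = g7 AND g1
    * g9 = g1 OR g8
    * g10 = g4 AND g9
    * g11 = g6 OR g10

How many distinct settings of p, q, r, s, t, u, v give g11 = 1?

98

g11 = g6 OR g10 must be 1, so at least one of g6, g10 is 1.
Enumerating the 128 input combinations, 98 give g11 = 1 and 30 give g11 = 0.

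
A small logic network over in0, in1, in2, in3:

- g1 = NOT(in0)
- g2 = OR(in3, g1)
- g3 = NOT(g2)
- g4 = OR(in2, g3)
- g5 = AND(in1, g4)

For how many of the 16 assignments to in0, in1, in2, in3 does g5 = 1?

g5 = AND(in1, g4) must be 1, so both in1 = 1 and g4 = 1.
g4 = OR(in2, g3) must be 1, so at least one of in2, g3 is 1.
Satisfying assignments:
  in0=0, in1=1, in2=1, in3=0
  in0=0, in1=1, in2=1, in3=1
  in0=1, in1=1, in2=0, in3=0
  in0=1, in1=1, in2=1, in3=0
  in0=1, in1=1, in2=1, in3=1

5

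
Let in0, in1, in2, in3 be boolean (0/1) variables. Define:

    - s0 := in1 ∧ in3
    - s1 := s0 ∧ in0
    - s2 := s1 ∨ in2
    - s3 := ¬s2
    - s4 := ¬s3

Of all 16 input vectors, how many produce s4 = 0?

s4 = ¬s3 must be 0, so s3 = 1.
s3 = ¬s2 must be 1, so s2 = 0.
Enumerating the 16 input combinations, 7 give s4 = 0 and 9 give s4 = 1.

7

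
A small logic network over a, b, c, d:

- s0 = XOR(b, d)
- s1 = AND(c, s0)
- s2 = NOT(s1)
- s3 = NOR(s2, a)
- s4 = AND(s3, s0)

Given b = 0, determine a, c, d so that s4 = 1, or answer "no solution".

a=0 c=1 d=1

s4 = AND(s3, s0) must be 1, so both s3 = 1 and s0 = 1.
Check with b = 0 and a=0, c=1, d=1:
s0 = XOR(b, d) = XOR(0, 1) = 1
s1 = AND(c, s0) = AND(1, 1) = 1
s2 = NOT(s1) = NOT 1 = 0
s3 = NOR(s2, a) = NOR(0, 0) = 1
s4 = AND(s3, s0) = AND(1, 1) = 1
So s4 = 1.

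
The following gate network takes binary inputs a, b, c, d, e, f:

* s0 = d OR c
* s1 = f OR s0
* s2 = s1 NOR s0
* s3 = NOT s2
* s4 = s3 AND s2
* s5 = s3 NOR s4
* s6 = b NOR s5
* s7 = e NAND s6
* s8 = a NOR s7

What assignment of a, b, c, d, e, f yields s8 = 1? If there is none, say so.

a=0 b=0 c=1 d=0 e=1 f=1

Check with a=0 b=0 c=1 d=0 e=1 f=1:
s0 = d OR c = 0 OR 1 = 1
s1 = f OR s0 = 1 OR 1 = 1
s2 = s1 NOR s0 = 1 NOR 1 = 0
s3 = NOT s2 = NOT 0 = 1
s4 = s3 AND s2 = 1 AND 0 = 0
s5 = s3 NOR s4 = 1 NOR 0 = 0
s6 = b NOR s5 = 0 NOR 0 = 1
s7 = e NAND s6 = 1 NAND 1 = 0
s8 = a NOR s7 = 0 NOR 0 = 1
So s8 = 1 as required.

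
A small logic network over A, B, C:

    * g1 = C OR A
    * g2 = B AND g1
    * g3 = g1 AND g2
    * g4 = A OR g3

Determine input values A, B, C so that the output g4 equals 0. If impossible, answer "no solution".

Check with A=0, B=1, C=0:
g1 = C OR A = 0 OR 0 = 0
g2 = B AND g1 = 1 AND 0 = 0
g3 = g1 AND g2 = 0 AND 0 = 0
g4 = A OR g3 = 0 OR 0 = 0
So g4 = 0 as required.

A=0, B=1, C=0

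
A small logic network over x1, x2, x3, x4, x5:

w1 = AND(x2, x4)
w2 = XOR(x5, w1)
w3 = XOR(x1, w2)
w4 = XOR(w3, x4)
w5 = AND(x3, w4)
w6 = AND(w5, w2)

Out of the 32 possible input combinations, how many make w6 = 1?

4

w6 = AND(w5, w2) must be 1, so both w5 = 1 and w2 = 1.
Enumerating the 32 input combinations, 4 give w6 = 1 and 28 give w6 = 0.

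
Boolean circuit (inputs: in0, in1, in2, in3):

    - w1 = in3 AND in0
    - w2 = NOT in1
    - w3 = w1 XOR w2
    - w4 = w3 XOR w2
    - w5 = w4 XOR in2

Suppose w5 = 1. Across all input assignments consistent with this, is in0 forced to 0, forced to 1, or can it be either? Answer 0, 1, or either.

Both values of in0 occur among assignments with w5 = 1:
  in0=0: in0=0, in1=0, in2=1, in3=0
  in0=1: in0=1, in1=0, in2=0, in3=1

either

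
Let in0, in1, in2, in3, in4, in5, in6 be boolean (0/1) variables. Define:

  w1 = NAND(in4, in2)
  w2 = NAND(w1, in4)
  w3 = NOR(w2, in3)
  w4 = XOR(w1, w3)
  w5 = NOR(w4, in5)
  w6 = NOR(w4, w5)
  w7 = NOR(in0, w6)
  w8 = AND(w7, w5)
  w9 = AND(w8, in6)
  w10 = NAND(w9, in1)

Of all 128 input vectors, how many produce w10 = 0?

3

w10 = NAND(w9, in1) must be 0, so both w9 = 1 and in1 = 1.
w9 = AND(w8, in6) must be 1, so both w8 = 1 and in6 = 1.
w8 = AND(w7, w5) must be 1, so both w7 = 1 and w5 = 1.
Satisfying assignments:
  in0=0, in1=1, in2=0, in3=0, in4=1, in5=0, in6=1
  in0=0, in1=1, in2=1, in3=0, in4=1, in5=0, in6=1
  in0=0, in1=1, in2=1, in3=1, in4=1, in5=0, in6=1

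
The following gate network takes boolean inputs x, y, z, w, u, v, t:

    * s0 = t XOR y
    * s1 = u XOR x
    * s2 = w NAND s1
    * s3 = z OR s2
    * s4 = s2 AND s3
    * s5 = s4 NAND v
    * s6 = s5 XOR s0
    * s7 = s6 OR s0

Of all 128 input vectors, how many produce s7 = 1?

s7 = s6 OR s0 must be 1, so at least one of s6, s0 is 1.
Enumerating the 128 input combinations, 104 give s7 = 1 and 24 give s7 = 0.

104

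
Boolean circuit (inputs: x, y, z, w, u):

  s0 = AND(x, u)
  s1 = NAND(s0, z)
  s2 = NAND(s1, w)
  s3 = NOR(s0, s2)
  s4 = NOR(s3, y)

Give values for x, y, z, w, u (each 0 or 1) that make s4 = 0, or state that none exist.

x=0 y=0 z=1 w=1 u=1

s4 = NOR(s3, y) must be 0, so at least one of s3, y is 1.
Check with x=0 y=0 z=1 w=1 u=1:
s0 = AND(x, u) = AND(0, 1) = 0
s1 = NAND(s0, z) = NAND(0, 1) = 1
s2 = NAND(s1, w) = NAND(1, 1) = 0
s3 = NOR(s0, s2) = NOR(0, 0) = 1
s4 = NOR(s3, y) = NOR(1, 0) = 0
So s4 = 0 as required.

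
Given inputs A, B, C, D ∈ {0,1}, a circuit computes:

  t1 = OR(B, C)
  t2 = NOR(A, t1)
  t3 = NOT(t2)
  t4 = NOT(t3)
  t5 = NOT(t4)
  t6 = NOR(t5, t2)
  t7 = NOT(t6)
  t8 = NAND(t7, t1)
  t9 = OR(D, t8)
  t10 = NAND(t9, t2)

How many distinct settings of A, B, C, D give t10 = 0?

2

t10 = NAND(t9, t2) must be 0, so both t9 = 1 and t2 = 1.
Satisfying assignments:
  A=0, B=0, C=0, D=0
  A=0, B=0, C=0, D=1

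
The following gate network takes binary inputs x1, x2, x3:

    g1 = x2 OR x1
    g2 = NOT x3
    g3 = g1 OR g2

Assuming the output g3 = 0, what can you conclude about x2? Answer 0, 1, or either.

g3 = g1 OR g2 must be 0, so both g1 = 0 and g2 = 0.
Every assignment with g3 = 0 has x2 = 0; there are 1 such assignment(s).
  x1=0, x2=0, x3=1

0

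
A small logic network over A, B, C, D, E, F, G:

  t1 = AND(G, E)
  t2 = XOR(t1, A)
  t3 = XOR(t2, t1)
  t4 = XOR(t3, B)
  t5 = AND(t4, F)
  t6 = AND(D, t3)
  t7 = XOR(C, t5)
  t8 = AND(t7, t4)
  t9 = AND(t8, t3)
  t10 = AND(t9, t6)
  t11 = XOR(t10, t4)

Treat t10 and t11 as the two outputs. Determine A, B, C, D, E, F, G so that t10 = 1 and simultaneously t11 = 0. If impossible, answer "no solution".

A=1, B=0, C=1, D=1, E=1, F=0, G=0

Check with A=1, B=0, C=1, D=1, E=1, F=0, G=0:
t1 = AND(G, E) = AND(0, 1) = 0
t2 = XOR(t1, A) = XOR(0, 1) = 1
t3 = XOR(t2, t1) = XOR(1, 0) = 1
t4 = XOR(t3, B) = XOR(1, 0) = 1
t5 = AND(t4, F) = AND(1, 0) = 0
t6 = AND(D, t3) = AND(1, 1) = 1
t7 = XOR(C, t5) = XOR(1, 0) = 1
t8 = AND(t7, t4) = AND(1, 1) = 1
t9 = AND(t8, t3) = AND(1, 1) = 1
t10 = AND(t9, t6) = AND(1, 1) = 1
t11 = XOR(t10, t4) = XOR(1, 1) = 0
So t10 = 1 and t11 = 0.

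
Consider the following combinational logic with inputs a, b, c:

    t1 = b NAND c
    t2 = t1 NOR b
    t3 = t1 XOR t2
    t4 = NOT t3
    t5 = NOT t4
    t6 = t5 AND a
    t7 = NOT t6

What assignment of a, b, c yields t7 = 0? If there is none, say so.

t7 = NOT t6 must be 0, so t6 = 1.
Check with a=1, b=0, c=0:
t1 = b NAND c = 0 NAND 0 = 1
t2 = t1 NOR b = 1 NOR 0 = 0
t3 = t1 XOR t2 = 1 XOR 0 = 1
t4 = NOT t3 = NOT 1 = 0
t5 = NOT t4 = NOT 0 = 1
t6 = t5 AND a = 1 AND 1 = 1
t7 = NOT t6 = NOT 1 = 0
So t7 = 0 as required.

a=1, b=0, c=0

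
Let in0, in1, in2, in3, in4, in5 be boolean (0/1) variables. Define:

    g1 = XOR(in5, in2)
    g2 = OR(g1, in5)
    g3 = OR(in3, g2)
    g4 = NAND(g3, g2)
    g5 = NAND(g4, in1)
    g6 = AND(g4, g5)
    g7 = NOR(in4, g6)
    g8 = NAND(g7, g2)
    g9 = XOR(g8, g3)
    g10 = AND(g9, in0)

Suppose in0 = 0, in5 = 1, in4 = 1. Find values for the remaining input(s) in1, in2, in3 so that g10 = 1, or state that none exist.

With in0 = 0, in5 = 1, in4 = 1 fixed, none of the 8 settings of in1, in2, in3 give g10 = 1.
For example, with in1=0, in2=0, in3=0:
g1 = XOR(in5, in2) = XOR(1, 0) = 1
g2 = OR(g1, in5) = OR(1, 1) = 1
g3 = OR(in3, g2) = OR(0, 1) = 1
g4 = NAND(g3, g2) = NAND(1, 1) = 0
g5 = NAND(g4, in1) = NAND(0, 0) = 1
g6 = AND(g4, g5) = AND(0, 1) = 0
g7 = NOR(in4, g6) = NOR(1, 0) = 0
g8 = NAND(g7, g2) = NAND(0, 1) = 1
g9 = XOR(g8, g3) = XOR(1, 1) = 0
g10 = AND(g9, in0) = AND(0, 0) = 0
giving g10 = 0 ≠ 1.

no solution exists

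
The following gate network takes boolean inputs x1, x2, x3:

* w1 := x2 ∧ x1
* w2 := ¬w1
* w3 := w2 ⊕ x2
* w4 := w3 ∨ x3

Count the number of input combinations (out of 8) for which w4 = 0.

w4 = w3 ∨ x3 must be 0, so both w3 = 0 and x3 = 0.
w3 = w2 ⊕ x2 must be 0, so w2 and x2 are equal.
Satisfying assignments:
  x1=0, x2=1, x3=0

1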